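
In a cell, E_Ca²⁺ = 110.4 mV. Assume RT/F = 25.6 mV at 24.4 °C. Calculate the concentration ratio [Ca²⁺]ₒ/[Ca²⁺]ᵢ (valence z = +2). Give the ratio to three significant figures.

5570

ln([out]/[in]) = E·z/(25.6) = 110.4 × 2 / 25.6 = 8.6250
[out]/[in] = e^(8.6250) = 5569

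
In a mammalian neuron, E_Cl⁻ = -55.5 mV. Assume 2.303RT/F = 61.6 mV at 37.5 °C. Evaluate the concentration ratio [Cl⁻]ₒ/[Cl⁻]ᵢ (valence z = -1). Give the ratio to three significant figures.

log₁₀([out]/[in]) = E·z/(61.6) = -55.5 × -1 / 61.6 = 0.9010
[out]/[in] = 10^(0.9010) = 7.961

7.96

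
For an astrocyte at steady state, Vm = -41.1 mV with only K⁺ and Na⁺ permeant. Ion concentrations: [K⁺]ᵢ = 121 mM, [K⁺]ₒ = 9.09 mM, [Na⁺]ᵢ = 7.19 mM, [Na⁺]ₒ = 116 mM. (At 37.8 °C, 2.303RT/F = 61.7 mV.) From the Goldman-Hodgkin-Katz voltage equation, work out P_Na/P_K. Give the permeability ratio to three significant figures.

0.149

Let α = P_Na/P_K. GHK: Vm = 61.7·log₁₀[(Kₒ + α·Naₒ)/(Kᵢ + α·Naᵢ)].
10^(Vm/61.7) = 10^(-41.1/61.7) = 0.21571
So 0.21571·(Kᵢ + α·Naᵢ) = Kₒ + α·Naₒ → α = (0.21571·121.0 − 9.09) / (116.0 − 0.21571·7.19)
α = (26.1 − 9.09) / (116.0 − 1.551) = 17.01/114.4 = 0.1486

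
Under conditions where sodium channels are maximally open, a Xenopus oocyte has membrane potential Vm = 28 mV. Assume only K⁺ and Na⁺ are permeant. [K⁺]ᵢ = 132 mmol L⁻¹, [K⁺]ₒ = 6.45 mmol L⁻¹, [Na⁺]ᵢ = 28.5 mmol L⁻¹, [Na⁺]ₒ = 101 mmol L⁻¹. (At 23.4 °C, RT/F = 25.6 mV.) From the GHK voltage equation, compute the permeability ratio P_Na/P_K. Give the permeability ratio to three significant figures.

24.4

Let α = P_Na/P_K. GHK: Vm = 25.6·ln[(Kₒ + α·Naₒ)/(Kᵢ + α·Naᵢ)].
e^(Vm/25.6) = e^(28.0/25.6) = 2.9854
So 2.9854·(Kᵢ + α·Naᵢ) = Kₒ + α·Naₒ → α = (2.9854·132.0 − 6.45) / (101.0 − 2.9854·28.5)
α = (394.1 − 6.45) / (101.0 − 85.09) = 387.6/15.91 = 24.36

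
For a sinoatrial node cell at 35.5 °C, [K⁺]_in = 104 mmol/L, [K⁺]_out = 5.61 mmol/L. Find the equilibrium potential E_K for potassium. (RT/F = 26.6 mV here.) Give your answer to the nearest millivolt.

-78 mV

E = (26.6/z) · ln([K⁺]_out/[K⁺]_in) with z = +1.
= (26.6/1) · ln(5.61/104) = 26.60 · ln(0.05394)
= 26.60 · (-2.9198) = -77.67 mV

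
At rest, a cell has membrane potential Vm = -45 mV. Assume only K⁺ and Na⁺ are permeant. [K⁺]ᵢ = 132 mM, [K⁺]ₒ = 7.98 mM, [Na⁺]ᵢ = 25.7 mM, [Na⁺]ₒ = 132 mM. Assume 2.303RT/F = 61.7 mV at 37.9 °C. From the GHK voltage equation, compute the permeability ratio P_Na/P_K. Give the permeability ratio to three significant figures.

Let α = P_Na/P_K. GHK: Vm = 61.7·log₁₀[(Kₒ + α·Naₒ)/(Kᵢ + α·Naᵢ)].
10^(Vm/61.7) = 10^(-45.0/61.7) = 0.18649
So 0.18649·(Kᵢ + α·Naᵢ) = Kₒ + α·Naₒ → α = (0.18649·132.0 − 7.98) / (132.0 − 0.18649·25.7)
α = (24.62 − 7.98) / (132.0 − 4.793) = 16.64/127.2 = 0.1308

0.131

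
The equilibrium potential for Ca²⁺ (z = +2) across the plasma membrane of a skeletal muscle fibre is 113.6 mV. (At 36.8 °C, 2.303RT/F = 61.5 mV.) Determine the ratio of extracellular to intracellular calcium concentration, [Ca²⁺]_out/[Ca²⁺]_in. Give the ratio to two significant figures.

4900

log₁₀([out]/[in]) = E·z/(61.5) = 113.6 × 2 / 61.5 = 3.6943
[out]/[in] = 10^(3.6943) = 4947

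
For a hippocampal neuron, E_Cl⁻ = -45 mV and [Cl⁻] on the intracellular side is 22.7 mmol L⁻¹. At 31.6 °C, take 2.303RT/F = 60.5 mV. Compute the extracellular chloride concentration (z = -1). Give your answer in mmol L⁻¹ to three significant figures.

126 mmol L⁻¹

Nernst: E = (60.5/-1) · log₁₀([out]/[in]), so log₁₀([out]/[in]) = -45.0 × -1 / 60.5 = 0.7438.
[out]/[in] = 10^(0.7438) = 5.544.
[out] = 5.544 × 22.7 = 125.8 mmol L⁻¹.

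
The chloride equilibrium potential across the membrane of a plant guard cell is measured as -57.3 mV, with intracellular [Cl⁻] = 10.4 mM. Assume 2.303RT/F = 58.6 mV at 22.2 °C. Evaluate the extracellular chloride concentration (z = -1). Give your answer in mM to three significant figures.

98.8 mM

Nernst: E = (58.6/-1) · log₁₀([out]/[in]), so log₁₀([out]/[in]) = -57.3 × -1 / 58.6 = 0.9778.
[out]/[in] = 10^(0.9778) = 9.502.
[out] = 9.502 × 10.4 = 98.82 mM.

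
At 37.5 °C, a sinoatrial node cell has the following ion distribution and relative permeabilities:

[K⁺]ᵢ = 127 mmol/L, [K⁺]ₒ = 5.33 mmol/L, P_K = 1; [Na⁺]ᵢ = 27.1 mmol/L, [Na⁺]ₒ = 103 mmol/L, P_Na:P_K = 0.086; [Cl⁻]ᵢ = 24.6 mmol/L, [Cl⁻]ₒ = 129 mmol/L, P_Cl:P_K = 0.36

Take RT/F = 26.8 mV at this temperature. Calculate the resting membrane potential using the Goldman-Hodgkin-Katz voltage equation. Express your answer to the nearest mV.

-54 mV

Vm = 26.8 · ln[(Σ P·[cation]ₒ + Σ P·[anion]ᵢ) / (Σ P·[cation]ᵢ + Σ P·[anion]ₒ)]
Numerator = 1×5.33 + 0.086×103 + 0.36×24.6 = 23.04
Denominator = 1×127 + 0.086×27.1 + 0.36×129 = 175.8
Vm = 26.8 · ln(0.1311) = 26.8 × (-2.0318) = -54.45 mV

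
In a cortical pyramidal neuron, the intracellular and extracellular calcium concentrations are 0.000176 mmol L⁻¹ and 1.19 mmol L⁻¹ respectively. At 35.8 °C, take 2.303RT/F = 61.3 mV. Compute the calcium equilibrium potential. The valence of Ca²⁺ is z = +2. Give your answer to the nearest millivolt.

E = (61.3/z) · log₁₀([Ca²⁺]_out/[Ca²⁺]_in) with z = +2.
= (61.3/2) · log₁₀(1.19/0.000176) = 30.65 · log₁₀(6761)
= 30.65 · (3.8300) = 117.39 mV

117 mV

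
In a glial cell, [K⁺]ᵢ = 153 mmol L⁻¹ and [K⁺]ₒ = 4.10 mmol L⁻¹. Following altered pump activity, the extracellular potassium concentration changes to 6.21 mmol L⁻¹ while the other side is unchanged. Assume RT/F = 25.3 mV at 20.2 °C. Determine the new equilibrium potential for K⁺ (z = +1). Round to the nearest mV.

-81 mV

After the shift: [K⁺]_out = 6.21, [K⁺]_in = 153 mmol L⁻¹.
E_new = (25.3/1)·ln(6.21/153) = 25.30 · (-3.2043) = -81.07 mV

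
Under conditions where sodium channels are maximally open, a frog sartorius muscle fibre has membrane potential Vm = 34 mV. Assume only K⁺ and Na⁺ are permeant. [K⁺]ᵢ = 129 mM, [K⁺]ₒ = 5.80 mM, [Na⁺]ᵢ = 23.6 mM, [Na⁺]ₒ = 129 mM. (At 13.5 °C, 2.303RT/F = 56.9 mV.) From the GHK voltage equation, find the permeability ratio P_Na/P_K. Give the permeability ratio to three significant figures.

Let α = P_Na/P_K. GHK: Vm = 56.9·log₁₀[(Kₒ + α·Naₒ)/(Kᵢ + α·Naᵢ)].
10^(Vm/56.9) = 10^(34.0/56.9) = 3.9586
So 3.9586·(Kᵢ + α·Naᵢ) = Kₒ + α·Naₒ → α = (3.9586·129.0 − 5.8) / (129.0 − 3.9586·23.6)
α = (510.7 − 5.8) / (129.0 − 93.42) = 504.9/35.58 = 14.19

14.2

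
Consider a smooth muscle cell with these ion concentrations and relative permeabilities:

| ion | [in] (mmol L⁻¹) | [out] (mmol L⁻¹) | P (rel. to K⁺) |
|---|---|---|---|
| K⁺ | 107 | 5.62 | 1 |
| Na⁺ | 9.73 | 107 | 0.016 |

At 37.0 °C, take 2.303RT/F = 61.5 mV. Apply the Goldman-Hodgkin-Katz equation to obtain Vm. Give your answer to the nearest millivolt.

-72 mV

Vm = 61.5 · log₁₀[(Σ P·[cation]ₒ + Σ P·[anion]ᵢ) / (Σ P·[cation]ᵢ + Σ P·[anion]ₒ)]
Numerator = 1×5.62 + 0.016×107 = 7.332
Denominator = 1×107 + 0.016×9.73 = 107.2
Vm = 61.5 · log₁₀(0.068424) = 61.5 × (-1.1648) = -71.63 mV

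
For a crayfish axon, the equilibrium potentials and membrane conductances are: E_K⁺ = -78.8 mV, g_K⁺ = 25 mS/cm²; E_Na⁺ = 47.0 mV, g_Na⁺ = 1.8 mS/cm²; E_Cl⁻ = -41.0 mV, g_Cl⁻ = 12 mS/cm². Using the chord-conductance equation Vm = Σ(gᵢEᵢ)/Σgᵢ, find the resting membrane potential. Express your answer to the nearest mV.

-61 mV

Σ gᵢEᵢ = 25·(-78.8) + 1.8·(47.0) + 12·(-41.0) = -2377.40
Σ gᵢ = 25 + 1.8 + 12 = 38.8
Vm = -2377.40 / 38.8 = -61.27 mV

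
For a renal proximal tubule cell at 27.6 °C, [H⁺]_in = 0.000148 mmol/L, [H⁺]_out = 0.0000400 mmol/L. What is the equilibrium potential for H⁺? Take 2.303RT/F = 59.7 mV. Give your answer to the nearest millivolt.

E = (59.7/z) · log₁₀([H⁺]_out/[H⁺]_in) with z = +1.
= (59.7/1) · log₁₀(0.0000400/0.000148) = 59.70 · log₁₀(0.2703)
= 59.70 · (-0.5682) = -33.92 mV

-34 mV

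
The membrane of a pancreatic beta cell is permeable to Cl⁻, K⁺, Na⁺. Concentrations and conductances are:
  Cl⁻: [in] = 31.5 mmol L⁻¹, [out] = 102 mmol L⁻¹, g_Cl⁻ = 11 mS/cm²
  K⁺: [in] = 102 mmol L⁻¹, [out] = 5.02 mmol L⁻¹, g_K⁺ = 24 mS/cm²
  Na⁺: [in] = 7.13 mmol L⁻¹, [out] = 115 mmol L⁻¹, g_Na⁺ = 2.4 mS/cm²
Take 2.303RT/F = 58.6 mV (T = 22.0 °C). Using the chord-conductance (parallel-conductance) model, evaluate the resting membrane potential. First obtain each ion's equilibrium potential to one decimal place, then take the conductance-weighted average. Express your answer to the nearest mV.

-53 mV

E_Cl⁻ = (58.6/-1)·log₁₀(102/31.5) = -29.9 mV
E_K⁺ = (58.6/1)·log₁₀(5.02/102) = -76.6 mV
E_Na⁺ = (58.6/1)·log₁₀(115/7.13) = 70.8 mV
Vm = (Σ gᵢEᵢ)/(Σ gᵢ) = (11·-29.9 + 24·-76.6 + 2.4·70.8) / (11 + 24 + 2.4)
= -1997.38 / 37.4 = -53.41 mV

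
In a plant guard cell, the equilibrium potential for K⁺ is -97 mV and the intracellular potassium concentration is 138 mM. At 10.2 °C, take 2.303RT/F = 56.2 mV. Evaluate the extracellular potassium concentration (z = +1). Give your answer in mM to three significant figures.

Nernst: E = (56.2/1) · log₁₀([out]/[in]), so log₁₀([out]/[in]) = -97.0 × 1 / 56.2 = -1.7260.
[out]/[in] = 10^(-1.7260) = 0.01879.
[out] = 0.01879 × 138 = 2.594 mM.

2.59 mM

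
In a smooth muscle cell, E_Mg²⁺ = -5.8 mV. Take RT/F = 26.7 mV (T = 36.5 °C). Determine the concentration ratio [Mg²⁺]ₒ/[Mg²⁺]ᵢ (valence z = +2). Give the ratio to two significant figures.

ln([out]/[in]) = E·z/(26.7) = -5.8 × 2 / 26.7 = -0.4345
[out]/[in] = e^(-0.4345) = 0.6476

0.65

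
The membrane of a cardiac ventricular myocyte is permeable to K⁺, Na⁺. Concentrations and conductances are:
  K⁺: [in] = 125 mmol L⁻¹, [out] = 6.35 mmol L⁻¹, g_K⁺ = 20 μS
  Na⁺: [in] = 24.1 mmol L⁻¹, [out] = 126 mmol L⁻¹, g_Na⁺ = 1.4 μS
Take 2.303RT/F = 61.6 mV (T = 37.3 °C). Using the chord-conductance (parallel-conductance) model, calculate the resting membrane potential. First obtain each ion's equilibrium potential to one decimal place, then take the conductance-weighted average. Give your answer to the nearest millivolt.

-72 mV

E_K⁺ = (61.6/1)·log₁₀(6.35/125) = -79.7 mV
E_Na⁺ = (61.6/1)·log₁₀(126/24.1) = 44.3 mV
Vm = (Σ gᵢEᵢ)/(Σ gᵢ) = (20·-79.7 + 1.4·44.3) / (20 + 1.4)
= -1531.98 / 21.4 = -71.59 mV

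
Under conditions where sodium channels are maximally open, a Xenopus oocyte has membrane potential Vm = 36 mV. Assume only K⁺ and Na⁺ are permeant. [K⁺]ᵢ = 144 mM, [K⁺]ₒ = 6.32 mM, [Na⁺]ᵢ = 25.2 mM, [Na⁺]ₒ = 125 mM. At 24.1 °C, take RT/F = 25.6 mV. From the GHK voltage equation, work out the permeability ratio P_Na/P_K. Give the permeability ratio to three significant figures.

26.2

Let α = P_Na/P_K. GHK: Vm = 25.6·ln[(Kₒ + α·Naₒ)/(Kᵢ + α·Naᵢ)].
e^(Vm/25.6) = e^(36.0/25.6) = 4.0806
So 4.0806·(Kᵢ + α·Naᵢ) = Kₒ + α·Naₒ → α = (4.0806·144.0 − 6.32) / (125.0 − 4.0806·25.2)
α = (587.6 − 6.32) / (125.0 − 102.8) = 581.3/22.17 = 26.22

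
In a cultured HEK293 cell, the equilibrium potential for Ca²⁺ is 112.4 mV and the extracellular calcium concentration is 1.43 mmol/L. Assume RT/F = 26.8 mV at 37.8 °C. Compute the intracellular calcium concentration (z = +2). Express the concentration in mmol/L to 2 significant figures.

Nernst: E = (26.8/2) · ln([out]/[in]), so ln([out]/[in]) = 112.4 × 2 / 26.8 = 8.3881.
[out]/[in] = e^(8.3881) = 4394.
[in] = 1.43 / 4394 = 0.0003254 mmol/L.

0.00033 mmol/L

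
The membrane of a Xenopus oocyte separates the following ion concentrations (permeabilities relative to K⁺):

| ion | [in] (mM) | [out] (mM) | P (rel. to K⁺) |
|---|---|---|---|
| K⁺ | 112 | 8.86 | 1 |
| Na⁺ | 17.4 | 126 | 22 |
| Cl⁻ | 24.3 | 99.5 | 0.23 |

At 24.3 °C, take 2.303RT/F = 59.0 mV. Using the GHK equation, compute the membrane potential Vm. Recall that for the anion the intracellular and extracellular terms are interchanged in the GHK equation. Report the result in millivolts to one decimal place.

43.1 mV

Vm = 59.0 · log₁₀[(Σ P·[cation]ₒ + Σ P·[anion]ᵢ) / (Σ P·[cation]ᵢ + Σ P·[anion]ₒ)]
Numerator = 1×8.86 + 22×126 + 0.23×24.3 = 2786
Denominator = 1×112 + 22×17.4 + 0.23×99.5 = 517.7
Vm = 59.0 · log₁₀(5.3825) = 59.0 × (0.7310) = 43.13 mV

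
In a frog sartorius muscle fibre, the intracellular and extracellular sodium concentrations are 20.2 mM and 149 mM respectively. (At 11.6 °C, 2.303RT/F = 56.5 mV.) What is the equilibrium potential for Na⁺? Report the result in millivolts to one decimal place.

49.0 mV

E = (56.5/z) · log₁₀([Na⁺]_out/[Na⁺]_in) with z = +1.
= (56.5/1) · log₁₀(149/20.2) = 56.50 · log₁₀(7.376)
= 56.50 · (0.8678) = 49.03 mV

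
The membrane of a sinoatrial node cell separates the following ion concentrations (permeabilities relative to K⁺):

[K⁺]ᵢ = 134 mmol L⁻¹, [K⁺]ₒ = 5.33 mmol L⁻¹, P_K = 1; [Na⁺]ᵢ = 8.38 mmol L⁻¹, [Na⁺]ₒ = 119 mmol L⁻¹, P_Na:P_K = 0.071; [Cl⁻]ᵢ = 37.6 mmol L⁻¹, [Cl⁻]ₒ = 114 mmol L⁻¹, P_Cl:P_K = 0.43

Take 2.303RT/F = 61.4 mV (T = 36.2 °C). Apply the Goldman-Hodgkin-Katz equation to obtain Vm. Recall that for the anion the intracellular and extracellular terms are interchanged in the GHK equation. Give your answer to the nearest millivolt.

-48 mV

Vm = 61.4 · log₁₀[(Σ P·[cation]ₒ + Σ P·[anion]ᵢ) / (Σ P·[cation]ᵢ + Σ P·[anion]ₒ)]
Numerator = 1×5.33 + 0.071×119 + 0.43×37.6 = 29.95
Denominator = 1×134 + 0.071×8.38 + 0.43×114 = 183.6
Vm = 61.4 · log₁₀(0.1631) = 61.4 × (-0.7876) = -48.36 mV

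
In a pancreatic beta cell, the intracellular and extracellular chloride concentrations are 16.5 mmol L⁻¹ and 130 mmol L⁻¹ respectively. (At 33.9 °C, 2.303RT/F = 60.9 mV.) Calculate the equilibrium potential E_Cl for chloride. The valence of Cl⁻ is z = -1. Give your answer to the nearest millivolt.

E = (60.9/z) · log₁₀([Cl⁻]_out/[Cl⁻]_in) with z = -1.
For an anion, dividing by z = -1 reverses the sign.
= (60.9/-1) · log₁₀(130/16.5) = -60.90 · log₁₀(7.879)
= -60.90 · (0.8965) = -54.59 mV

-55 mV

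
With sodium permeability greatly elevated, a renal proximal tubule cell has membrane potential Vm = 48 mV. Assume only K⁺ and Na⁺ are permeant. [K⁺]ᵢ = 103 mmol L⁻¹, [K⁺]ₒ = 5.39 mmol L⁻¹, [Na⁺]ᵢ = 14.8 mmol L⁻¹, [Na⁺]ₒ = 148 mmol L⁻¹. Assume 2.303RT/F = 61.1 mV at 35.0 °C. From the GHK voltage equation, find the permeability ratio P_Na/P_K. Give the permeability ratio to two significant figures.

Let α = P_Na/P_K. GHK: Vm = 61.1·log₁₀[(Kₒ + α·Naₒ)/(Kᵢ + α·Naᵢ)].
10^(Vm/61.1) = 10^(48.0/61.1) = 6.1038
So 6.1038·(Kᵢ + α·Naᵢ) = Kₒ + α·Naₒ → α = (6.1038·103.0 − 5.39) / (148.0 − 6.1038·14.8)
α = (628.7 − 5.39) / (148.0 − 90.34) = 623.3/57.66 = 10.81

11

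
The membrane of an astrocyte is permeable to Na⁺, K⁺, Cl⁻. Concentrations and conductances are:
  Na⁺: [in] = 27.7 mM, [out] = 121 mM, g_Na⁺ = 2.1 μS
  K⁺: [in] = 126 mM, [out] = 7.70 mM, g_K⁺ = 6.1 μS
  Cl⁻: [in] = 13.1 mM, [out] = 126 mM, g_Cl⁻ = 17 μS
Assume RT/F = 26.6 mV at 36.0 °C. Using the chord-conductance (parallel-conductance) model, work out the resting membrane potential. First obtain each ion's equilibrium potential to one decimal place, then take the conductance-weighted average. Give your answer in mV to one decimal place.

-55.3 mV

E_Na⁺ = (26.6/1)·ln(121/27.7) = 39.2 mV
E_K⁺ = (26.6/1)·ln(7.70/126) = -74.3 mV
E_Cl⁻ = (26.6/-1)·ln(126/13.1) = -60.2 mV
Vm = (Σ gᵢEᵢ)/(Σ gᵢ) = (2.1·39.2 + 6.1·-74.3 + 17·-60.2) / (2.1 + 6.1 + 17)
= -1394.31 / 25.2 = -55.33 mV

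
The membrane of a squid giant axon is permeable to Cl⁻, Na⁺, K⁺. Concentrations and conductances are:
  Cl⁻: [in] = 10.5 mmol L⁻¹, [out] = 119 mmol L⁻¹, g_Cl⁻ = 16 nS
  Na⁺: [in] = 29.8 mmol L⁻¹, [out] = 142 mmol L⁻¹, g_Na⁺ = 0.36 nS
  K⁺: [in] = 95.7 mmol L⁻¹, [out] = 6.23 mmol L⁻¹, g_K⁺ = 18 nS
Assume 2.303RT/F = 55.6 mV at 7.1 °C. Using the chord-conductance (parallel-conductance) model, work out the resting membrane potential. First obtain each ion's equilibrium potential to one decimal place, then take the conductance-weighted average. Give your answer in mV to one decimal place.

-61.5 mV

E_Cl⁻ = (55.6/-1)·log₁₀(119/10.5) = -58.6 mV
E_Na⁺ = (55.6/1)·log₁₀(142/29.8) = 37.7 mV
E_K⁺ = (55.6/1)·log₁₀(6.23/95.7) = -66.0 mV
Vm = (Σ gᵢEᵢ)/(Σ gᵢ) = (16·-58.6 + 0.36·37.7 + 18·-66.0) / (16 + 0.36 + 18)
= -2112.03 / 34.36 = -61.47 mV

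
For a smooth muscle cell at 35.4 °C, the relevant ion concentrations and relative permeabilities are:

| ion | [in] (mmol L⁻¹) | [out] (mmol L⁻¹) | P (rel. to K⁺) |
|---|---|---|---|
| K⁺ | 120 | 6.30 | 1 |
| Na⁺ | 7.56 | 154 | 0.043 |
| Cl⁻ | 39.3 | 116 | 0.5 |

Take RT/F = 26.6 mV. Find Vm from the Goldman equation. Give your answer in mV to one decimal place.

Vm = 26.6 · ln[(Σ P·[cation]ₒ + Σ P·[anion]ᵢ) / (Σ P·[cation]ᵢ + Σ P·[anion]ₒ)]
Numerator = 1×6.30 + 0.043×154 + 0.5×39.3 = 32.57
Denominator = 1×120 + 0.043×7.56 + 0.5×116 = 178.3
Vm = 26.6 · ln(0.18266) = 26.6 × (-1.7002) = -45.22 mV

-45.2 mV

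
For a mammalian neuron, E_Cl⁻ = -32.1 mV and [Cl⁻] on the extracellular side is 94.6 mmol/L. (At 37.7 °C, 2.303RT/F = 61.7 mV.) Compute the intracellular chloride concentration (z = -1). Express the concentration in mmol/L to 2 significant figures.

Nernst: E = (61.7/-1) · log₁₀([out]/[in]), so log₁₀([out]/[in]) = -32.1 × -1 / 61.7 = 0.5203.
[out]/[in] = 10^(0.5203) = 3.313.
[in] = 94.6 / 3.313 = 28.55 mmol/L.

29 mmol/L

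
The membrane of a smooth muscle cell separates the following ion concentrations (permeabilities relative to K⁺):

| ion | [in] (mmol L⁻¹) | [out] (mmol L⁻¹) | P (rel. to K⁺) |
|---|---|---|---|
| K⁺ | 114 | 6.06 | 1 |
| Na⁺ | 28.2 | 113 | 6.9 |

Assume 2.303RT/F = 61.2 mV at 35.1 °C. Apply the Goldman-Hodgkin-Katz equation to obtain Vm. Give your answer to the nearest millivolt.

25 mV

Vm = 61.2 · log₁₀[(Σ P·[cation]ₒ + Σ P·[anion]ᵢ) / (Σ P·[cation]ᵢ + Σ P·[anion]ₒ)]
Numerator = 1×6.06 + 6.9×113 = 785.8
Denominator = 1×114 + 6.9×28.2 = 308.6
Vm = 61.2 · log₁₀(2.5464) = 61.2 × (0.4059) = 24.84 mV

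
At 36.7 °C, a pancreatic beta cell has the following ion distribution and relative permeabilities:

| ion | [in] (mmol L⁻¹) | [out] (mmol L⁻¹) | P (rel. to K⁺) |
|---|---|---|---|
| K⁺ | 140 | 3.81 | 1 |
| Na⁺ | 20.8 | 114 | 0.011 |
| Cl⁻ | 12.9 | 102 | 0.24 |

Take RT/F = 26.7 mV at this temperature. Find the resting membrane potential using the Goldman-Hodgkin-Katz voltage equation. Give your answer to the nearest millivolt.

-80 mV

Vm = 26.7 · ln[(Σ P·[cation]ₒ + Σ P·[anion]ᵢ) / (Σ P·[cation]ᵢ + Σ P·[anion]ₒ)]
Numerator = 1×3.81 + 0.011×114 + 0.24×12.9 = 8.16
Denominator = 1×140 + 0.011×20.8 + 0.24×102 = 164.7
Vm = 26.7 · ln(0.049542) = 26.7 × (-3.0049) = -80.23 mV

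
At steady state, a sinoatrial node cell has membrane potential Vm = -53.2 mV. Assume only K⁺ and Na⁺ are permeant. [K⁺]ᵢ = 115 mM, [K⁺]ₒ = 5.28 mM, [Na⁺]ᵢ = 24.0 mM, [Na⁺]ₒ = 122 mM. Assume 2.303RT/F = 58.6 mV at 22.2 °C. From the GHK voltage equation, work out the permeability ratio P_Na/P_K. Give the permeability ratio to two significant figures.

0.075

Let α = P_Na/P_K. GHK: Vm = 58.6·log₁₀[(Kₒ + α·Naₒ)/(Kᵢ + α·Naᵢ)].
10^(Vm/58.6) = 10^(-53.2/58.6) = 0.12364
So 0.12364·(Kᵢ + α·Naᵢ) = Kₒ + α·Naₒ → α = (0.12364·115.0 − 5.28) / (122.0 − 0.12364·24.0)
α = (14.22 − 5.28) / (122.0 − 2.967) = 8.938/119 = 0.07509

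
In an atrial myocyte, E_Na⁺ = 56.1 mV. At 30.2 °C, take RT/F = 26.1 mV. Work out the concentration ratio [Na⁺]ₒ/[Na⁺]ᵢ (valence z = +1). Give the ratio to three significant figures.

8.58

ln([out]/[in]) = E·z/(26.1) = 56.1 × 1 / 26.1 = 2.1494
[out]/[in] = e^(2.1494) = 8.58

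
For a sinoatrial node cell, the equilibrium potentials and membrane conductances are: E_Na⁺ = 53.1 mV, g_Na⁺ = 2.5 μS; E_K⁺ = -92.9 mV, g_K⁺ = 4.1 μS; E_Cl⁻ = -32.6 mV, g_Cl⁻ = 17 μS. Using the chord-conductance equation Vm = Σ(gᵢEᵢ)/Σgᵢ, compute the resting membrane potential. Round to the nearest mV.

-34 mV

Σ gᵢEᵢ = 2.5·(53.1) + 4.1·(-92.9) + 17·(-32.6) = -802.34
Σ gᵢ = 2.5 + 4.1 + 17 = 23.6
Vm = -802.34 / 23.6 = -34.00 mV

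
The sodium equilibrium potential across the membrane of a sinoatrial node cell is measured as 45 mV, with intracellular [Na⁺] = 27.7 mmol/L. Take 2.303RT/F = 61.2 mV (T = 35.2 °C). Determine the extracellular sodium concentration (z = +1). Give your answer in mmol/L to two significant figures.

Nernst: E = (61.2/1) · log₁₀([out]/[in]), so log₁₀([out]/[in]) = 45.0 × 1 / 61.2 = 0.7353.
[out]/[in] = 10^(0.7353) = 5.436.
[out] = 5.436 × 27.7 = 150.6 mmol/L.

150 mmol/L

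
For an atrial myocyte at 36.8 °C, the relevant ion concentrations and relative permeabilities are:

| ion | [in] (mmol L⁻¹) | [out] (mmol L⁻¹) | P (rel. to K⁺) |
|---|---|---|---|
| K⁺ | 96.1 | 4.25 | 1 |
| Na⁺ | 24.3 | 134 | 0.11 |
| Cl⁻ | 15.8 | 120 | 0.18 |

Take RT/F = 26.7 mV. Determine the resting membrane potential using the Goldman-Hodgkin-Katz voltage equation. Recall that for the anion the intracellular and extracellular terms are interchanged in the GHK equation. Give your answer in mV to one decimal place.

-45.6 mV

Vm = 26.7 · ln[(Σ P·[cation]ₒ + Σ P·[anion]ᵢ) / (Σ P·[cation]ᵢ + Σ P·[anion]ₒ)]
Numerator = 1×4.25 + 0.11×134 + 0.18×15.8 = 21.83
Denominator = 1×96.1 + 0.11×24.3 + 0.18×120 = 120.4
Vm = 26.7 · ln(0.18139) = 26.7 × (-1.7071) = -45.58 mV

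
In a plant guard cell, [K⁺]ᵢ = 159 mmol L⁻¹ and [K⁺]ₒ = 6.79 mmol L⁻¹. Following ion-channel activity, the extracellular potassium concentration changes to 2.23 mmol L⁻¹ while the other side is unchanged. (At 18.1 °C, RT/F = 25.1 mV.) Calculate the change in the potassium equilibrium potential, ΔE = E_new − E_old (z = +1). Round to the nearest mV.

-28 mV

E_old = (25.1/1)·ln(6.79/159) = -79.15 mV
E_new = (25.1/1)·ln(2.23/159) = -107.10 mV
ΔE = -107.10 − (-79.15) = -27.95 mV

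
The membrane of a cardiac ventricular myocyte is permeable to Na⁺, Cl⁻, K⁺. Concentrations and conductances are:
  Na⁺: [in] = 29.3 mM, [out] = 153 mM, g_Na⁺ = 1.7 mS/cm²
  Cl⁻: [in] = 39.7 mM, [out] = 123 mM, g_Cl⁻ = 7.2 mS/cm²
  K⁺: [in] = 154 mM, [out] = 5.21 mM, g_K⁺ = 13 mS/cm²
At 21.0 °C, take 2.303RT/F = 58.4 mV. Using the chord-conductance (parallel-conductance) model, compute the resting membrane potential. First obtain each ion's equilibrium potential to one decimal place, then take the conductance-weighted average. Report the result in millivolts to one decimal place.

-57.2 mV

E_Na⁺ = (58.4/1)·log₁₀(153/29.3) = 41.9 mV
E_Cl⁻ = (58.4/-1)·log₁₀(123/39.7) = -28.7 mV
E_K⁺ = (58.4/1)·log₁₀(5.21/154) = -85.9 mV
Vm = (Σ gᵢEᵢ)/(Σ gᵢ) = (1.7·41.9 + 7.2·-28.7 + 13·-85.9) / (1.7 + 7.2 + 13)
= -1252.11 / 21.9 = -57.17 mV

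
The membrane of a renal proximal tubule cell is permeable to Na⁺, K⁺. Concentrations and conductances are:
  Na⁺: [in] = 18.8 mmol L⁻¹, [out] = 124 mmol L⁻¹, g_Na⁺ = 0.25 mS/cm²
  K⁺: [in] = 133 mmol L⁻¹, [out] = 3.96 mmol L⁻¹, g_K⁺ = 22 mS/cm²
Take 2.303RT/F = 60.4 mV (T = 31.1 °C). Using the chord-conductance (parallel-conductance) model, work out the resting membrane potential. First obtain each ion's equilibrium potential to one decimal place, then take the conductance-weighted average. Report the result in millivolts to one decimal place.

E_Na⁺ = (60.4/1)·log₁₀(124/18.8) = 49.5 mV
E_K⁺ = (60.4/1)·log₁₀(3.96/133) = -92.2 mV
Vm = (Σ gᵢEᵢ)/(Σ gᵢ) = (0.25·49.5 + 22·-92.2) / (0.25 + 22)
= -2016.03 / 22.25 = -90.61 mV

-90.6 mV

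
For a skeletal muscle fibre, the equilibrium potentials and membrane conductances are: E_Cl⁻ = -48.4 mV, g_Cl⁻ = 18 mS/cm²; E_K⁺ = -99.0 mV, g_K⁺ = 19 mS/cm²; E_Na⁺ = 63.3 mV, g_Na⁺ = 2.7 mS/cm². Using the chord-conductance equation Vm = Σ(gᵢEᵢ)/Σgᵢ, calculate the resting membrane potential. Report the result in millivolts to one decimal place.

-65.0 mV

Σ gᵢEᵢ = 18·(-48.4) + 19·(-99.0) + 2.7·(63.3) = -2581.29
Σ gᵢ = 18 + 19 + 2.7 = 39.7
Vm = -2581.29 / 39.7 = -65.02 mV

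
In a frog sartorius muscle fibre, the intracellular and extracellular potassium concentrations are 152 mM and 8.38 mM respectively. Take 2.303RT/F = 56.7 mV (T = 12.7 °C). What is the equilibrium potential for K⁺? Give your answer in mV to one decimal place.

E = (56.7/z) · log₁₀([K⁺]_out/[K⁺]_in) with z = +1.
= (56.7/1) · log₁₀(8.38/152) = 56.70 · log₁₀(0.05513)
= 56.70 · (-1.2586) = -71.36 mV

-71.4 mV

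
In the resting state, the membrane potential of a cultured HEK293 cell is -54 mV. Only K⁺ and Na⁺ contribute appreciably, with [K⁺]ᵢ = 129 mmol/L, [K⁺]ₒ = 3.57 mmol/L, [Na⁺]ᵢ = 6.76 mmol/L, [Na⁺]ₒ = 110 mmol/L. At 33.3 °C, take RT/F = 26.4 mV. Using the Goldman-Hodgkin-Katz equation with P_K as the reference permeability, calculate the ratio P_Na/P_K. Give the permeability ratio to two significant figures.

Let α = P_Na/P_K. GHK: Vm = 26.4·ln[(Kₒ + α·Naₒ)/(Kᵢ + α·Naᵢ)].
e^(Vm/26.4) = e^(-54.0/26.4) = 0.12932
So 0.12932·(Kᵢ + α·Naᵢ) = Kₒ + α·Naₒ → α = (0.12932·129.0 − 3.57) / (110.0 − 0.12932·6.76)
α = (16.68 − 3.57) / (110.0 − 0.8742) = 13.11/109.1 = 0.1202

0.12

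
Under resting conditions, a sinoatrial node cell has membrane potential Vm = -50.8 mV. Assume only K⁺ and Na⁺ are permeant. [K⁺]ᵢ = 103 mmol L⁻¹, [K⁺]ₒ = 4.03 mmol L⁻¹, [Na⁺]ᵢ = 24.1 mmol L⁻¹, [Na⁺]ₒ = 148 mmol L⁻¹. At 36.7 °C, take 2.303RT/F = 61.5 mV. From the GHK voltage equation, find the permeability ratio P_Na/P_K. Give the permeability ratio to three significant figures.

0.0786

Let α = P_Na/P_K. GHK: Vm = 61.5·log₁₀[(Kₒ + α·Naₒ)/(Kᵢ + α·Naᵢ)].
10^(Vm/61.5) = 10^(-50.8/61.5) = 0.14927
So 0.14927·(Kᵢ + α·Naᵢ) = Kₒ + α·Naₒ → α = (0.14927·103.0 − 4.03) / (148.0 − 0.14927·24.1)
α = (15.38 − 4.03) / (148.0 − 3.597) = 11.35/144.4 = 0.07857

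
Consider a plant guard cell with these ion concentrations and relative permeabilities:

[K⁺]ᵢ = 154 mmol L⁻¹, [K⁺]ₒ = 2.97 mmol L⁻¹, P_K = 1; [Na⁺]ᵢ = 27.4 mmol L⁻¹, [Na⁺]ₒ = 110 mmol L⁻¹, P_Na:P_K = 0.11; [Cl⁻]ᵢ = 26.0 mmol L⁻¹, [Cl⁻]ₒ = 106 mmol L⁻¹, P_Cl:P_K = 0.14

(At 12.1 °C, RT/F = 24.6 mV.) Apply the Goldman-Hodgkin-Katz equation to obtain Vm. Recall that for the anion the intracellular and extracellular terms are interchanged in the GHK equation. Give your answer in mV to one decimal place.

Vm = 24.6 · ln[(Σ P·[cation]ₒ + Σ P·[anion]ᵢ) / (Σ P·[cation]ᵢ + Σ P·[anion]ₒ)]
Numerator = 1×2.97 + 0.11×110 + 0.14×26.0 = 18.71
Denominator = 1×154 + 0.11×27.4 + 0.14×106 = 171.9
Vm = 24.6 · ln(0.10887) = 24.6 × (-2.2176) = -54.55 mV

-54.6 mV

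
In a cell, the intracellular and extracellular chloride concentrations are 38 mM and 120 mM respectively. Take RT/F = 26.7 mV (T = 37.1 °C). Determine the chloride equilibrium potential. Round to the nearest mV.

-31 mV

E = (26.7/z) · ln([Cl⁻]_out/[Cl⁻]_in) with z = -1.
For an anion, dividing by z = -1 reverses the sign.
= (26.7/-1) · ln(120/38) = -26.70 · ln(3.158)
= -26.70 · (1.1499) = -30.70 mV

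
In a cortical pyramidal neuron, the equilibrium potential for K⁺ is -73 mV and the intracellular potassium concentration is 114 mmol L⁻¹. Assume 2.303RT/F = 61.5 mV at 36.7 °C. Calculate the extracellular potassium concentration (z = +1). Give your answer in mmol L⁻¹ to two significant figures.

Nernst: E = (61.5/1) · log₁₀([out]/[in]), so log₁₀([out]/[in]) = -73.0 × 1 / 61.5 = -1.1870.
[out]/[in] = 10^(-1.1870) = 0.06501.
[out] = 0.06501 × 114 = 7.412 mmol L⁻¹.

7.4 mmol L⁻¹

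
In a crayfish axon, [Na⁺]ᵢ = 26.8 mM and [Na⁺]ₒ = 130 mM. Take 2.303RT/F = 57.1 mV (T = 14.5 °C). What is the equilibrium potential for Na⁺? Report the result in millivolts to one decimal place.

E = (57.1/z) · log₁₀([Na⁺]_out/[Na⁺]_in) with z = +1.
= (57.1/1) · log₁₀(130/26.8) = 57.10 · log₁₀(4.851)
= 57.10 · (0.6858) = 39.16 mV

39.2 mV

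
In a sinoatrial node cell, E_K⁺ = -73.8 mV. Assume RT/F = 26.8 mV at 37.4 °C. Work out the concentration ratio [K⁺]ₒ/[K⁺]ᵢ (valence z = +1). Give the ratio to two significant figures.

0.064

ln([out]/[in]) = E·z/(26.8) = -73.8 × 1 / 26.8 = -2.7537
[out]/[in] = e^(-2.7537) = 0.06369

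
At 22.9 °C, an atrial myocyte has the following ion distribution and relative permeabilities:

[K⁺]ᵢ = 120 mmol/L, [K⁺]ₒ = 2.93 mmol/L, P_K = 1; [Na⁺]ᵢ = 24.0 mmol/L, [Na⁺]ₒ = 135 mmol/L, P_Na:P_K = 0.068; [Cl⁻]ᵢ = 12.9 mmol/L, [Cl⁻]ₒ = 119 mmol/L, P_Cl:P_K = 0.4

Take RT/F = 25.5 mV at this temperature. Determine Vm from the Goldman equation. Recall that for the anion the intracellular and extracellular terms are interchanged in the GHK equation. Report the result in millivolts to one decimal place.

Vm = 25.5 · ln[(Σ P·[cation]ₒ + Σ P·[anion]ᵢ) / (Σ P·[cation]ᵢ + Σ P·[anion]ₒ)]
Numerator = 1×2.93 + 0.068×135 + 0.4×12.9 = 17.27
Denominator = 1×120 + 0.068×24.0 + 0.4×119 = 169.2
Vm = 25.5 · ln(0.10205) = 25.5 × (-2.2823) = -58.20 mV

-58.2 mV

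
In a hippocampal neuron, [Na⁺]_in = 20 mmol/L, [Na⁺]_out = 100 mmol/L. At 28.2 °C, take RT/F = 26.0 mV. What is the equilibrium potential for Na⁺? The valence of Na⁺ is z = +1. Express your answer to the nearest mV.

42 mV

E = (26.0/z) · ln([Na⁺]_out/[Na⁺]_in) with z = +1.
= (26.0/1) · ln(100/20) = 26.00 · ln(5)
= 26.00 · (1.6094) = 41.85 mV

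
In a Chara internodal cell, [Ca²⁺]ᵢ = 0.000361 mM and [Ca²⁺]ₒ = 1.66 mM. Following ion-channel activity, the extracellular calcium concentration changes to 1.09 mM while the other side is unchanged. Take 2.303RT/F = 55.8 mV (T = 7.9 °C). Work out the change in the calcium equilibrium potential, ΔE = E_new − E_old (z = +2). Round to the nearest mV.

-5 mV

E_old = (55.8/2)·log₁₀(1.66/0.000361) = 102.19 mV
E_new = (55.8/2)·log₁₀(1.09/0.000361) = 97.09 mV
ΔE = 97.09 − (102.19) = -5.10 mV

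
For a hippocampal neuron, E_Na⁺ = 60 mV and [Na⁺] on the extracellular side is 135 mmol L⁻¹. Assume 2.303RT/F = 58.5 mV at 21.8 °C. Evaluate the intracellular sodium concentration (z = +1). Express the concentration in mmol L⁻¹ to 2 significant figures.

Nernst: E = (58.5/1) · log₁₀([out]/[in]), so log₁₀([out]/[in]) = 60.0 × 1 / 58.5 = 1.0256.
[out]/[in] = 10^(1.0256) = 10.61.
[in] = 135 / 10.61 = 12.73 mmol L⁻¹.

13 mmol L⁻¹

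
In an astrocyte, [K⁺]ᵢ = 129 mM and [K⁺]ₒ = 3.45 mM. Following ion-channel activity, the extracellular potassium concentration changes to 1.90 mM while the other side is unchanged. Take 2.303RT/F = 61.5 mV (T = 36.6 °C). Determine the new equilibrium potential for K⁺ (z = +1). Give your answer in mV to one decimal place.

After the shift: [K⁺]_out = 1.90, [K⁺]_in = 129 mM.
E_new = (61.5/1)·log₁₀(1.90/129) = 61.50 · (-1.8318) = -112.66 mV

-112.7 mV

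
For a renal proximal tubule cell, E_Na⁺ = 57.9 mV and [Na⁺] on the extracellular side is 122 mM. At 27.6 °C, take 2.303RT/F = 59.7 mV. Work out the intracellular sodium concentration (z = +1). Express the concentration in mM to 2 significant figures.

Nernst: E = (59.7/1) · log₁₀([out]/[in]), so log₁₀([out]/[in]) = 57.9 × 1 / 59.7 = 0.9698.
[out]/[in] = 10^(0.9698) = 9.329.
[in] = 122 / 9.329 = 13.08 mM.

13 mM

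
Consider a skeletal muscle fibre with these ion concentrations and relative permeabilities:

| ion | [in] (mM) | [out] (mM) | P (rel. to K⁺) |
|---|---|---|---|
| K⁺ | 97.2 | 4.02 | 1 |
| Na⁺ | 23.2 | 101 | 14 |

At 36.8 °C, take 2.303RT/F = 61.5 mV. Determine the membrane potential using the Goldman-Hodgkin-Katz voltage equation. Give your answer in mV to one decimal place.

32.4 mV

Vm = 61.5 · log₁₀[(Σ P·[cation]ₒ + Σ P·[anion]ᵢ) / (Σ P·[cation]ᵢ + Σ P·[anion]ₒ)]
Numerator = 1×4.02 + 14×101 = 1418
Denominator = 1×97.2 + 14×23.2 = 422
Vm = 61.5 · log₁₀(3.3602) = 61.5 × (0.5264) = 32.37 mV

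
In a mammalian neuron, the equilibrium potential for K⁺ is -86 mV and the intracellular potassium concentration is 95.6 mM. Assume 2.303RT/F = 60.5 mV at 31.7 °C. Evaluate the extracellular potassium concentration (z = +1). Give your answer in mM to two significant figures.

3.6 mM

Nernst: E = (60.5/1) · log₁₀([out]/[in]), so log₁₀([out]/[in]) = -86.0 × 1 / 60.5 = -1.4215.
[out]/[in] = 10^(-1.4215) = 0.03789.
[out] = 0.03789 × 95.6 = 3.622 mM.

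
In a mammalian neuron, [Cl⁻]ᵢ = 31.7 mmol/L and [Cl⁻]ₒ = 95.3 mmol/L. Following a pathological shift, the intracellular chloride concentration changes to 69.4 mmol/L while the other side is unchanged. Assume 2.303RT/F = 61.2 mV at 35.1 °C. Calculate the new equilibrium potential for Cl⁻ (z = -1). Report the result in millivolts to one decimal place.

-8.4 mV

After the shift: [Cl⁻]_out = 95.3, [Cl⁻]_in = 69.4 mmol/L.
E_new = (61.2/-1)·log₁₀(95.3/69.4) = -61.20 · (0.1377) = -8.43 mV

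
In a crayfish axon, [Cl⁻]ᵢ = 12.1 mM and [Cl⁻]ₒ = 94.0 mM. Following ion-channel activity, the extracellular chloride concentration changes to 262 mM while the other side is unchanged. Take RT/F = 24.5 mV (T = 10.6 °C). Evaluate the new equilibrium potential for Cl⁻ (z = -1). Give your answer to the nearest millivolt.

-75 mV

After the shift: [Cl⁻]_out = 262, [Cl⁻]_in = 12.1 mM.
E_new = (24.5/-1)·ln(262/12.1) = -24.50 · (3.0751) = -75.34 mV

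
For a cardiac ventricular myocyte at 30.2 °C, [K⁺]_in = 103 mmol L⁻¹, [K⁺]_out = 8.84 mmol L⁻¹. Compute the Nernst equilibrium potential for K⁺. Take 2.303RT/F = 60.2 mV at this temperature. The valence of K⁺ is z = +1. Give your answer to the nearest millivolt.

E = (60.2/z) · log₁₀([K⁺]_out/[K⁺]_in) with z = +1.
= (60.2/1) · log₁₀(8.84/103) = 60.20 · log₁₀(0.08583)
= 60.20 · (-1.0664) = -64.20 mV

-64 mV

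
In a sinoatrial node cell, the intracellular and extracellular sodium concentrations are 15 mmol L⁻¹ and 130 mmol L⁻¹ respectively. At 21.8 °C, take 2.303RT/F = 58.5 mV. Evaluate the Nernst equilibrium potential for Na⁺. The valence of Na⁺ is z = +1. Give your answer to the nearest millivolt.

E = (58.5/z) · log₁₀([Na⁺]_out/[Na⁺]_in) with z = +1.
= (58.5/1) · log₁₀(130/15) = 58.50 · log₁₀(8.667)
= 58.50 · (0.9379) = 54.86 mV

55 mV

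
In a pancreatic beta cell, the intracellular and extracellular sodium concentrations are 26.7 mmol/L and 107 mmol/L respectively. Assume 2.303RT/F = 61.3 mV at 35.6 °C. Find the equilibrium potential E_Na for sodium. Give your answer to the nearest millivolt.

37 mV

E = (61.3/z) · log₁₀([Na⁺]_out/[Na⁺]_in) with z = +1.
= (61.3/1) · log₁₀(107/26.7) = 61.30 · log₁₀(4.007)
= 61.30 · (0.6029) = 36.96 mV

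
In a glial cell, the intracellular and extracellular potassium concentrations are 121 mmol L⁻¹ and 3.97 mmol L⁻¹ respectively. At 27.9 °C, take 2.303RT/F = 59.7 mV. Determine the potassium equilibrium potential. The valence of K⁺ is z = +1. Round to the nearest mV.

-89 mV

E = (59.7/z) · log₁₀([K⁺]_out/[K⁺]_in) with z = +1.
= (59.7/1) · log₁₀(3.97/121) = 59.70 · log₁₀(0.03281)
= 59.70 · (-1.4840) = -88.59 mV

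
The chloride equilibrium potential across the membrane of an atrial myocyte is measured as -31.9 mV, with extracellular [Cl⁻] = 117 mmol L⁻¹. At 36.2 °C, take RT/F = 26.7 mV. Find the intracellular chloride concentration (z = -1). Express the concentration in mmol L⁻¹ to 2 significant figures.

35 mmol L⁻¹

Nernst: E = (26.7/-1) · ln([out]/[in]), so ln([out]/[in]) = -31.9 × -1 / 26.7 = 1.1948.
[out]/[in] = e^(1.1948) = 3.303.
[in] = 117 / 3.303 = 35.42 mmol L⁻¹.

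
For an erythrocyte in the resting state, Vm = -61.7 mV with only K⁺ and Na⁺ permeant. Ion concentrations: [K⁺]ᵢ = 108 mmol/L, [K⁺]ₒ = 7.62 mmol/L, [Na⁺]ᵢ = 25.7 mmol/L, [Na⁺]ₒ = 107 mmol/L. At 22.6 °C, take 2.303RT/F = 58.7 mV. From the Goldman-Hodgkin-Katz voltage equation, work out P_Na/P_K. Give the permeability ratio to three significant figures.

Let α = P_Na/P_K. GHK: Vm = 58.7·log₁₀[(Kₒ + α·Naₒ)/(Kᵢ + α·Naᵢ)].
10^(Vm/58.7) = 10^(-61.7/58.7) = 0.088898
So 0.088898·(Kᵢ + α·Naᵢ) = Kₒ + α·Naₒ → α = (0.088898·108.0 − 7.62) / (107.0 − 0.088898·25.7)
α = (9.601 − 7.62) / (107.0 − 2.285) = 1.981/104.7 = 0.01892

0.0189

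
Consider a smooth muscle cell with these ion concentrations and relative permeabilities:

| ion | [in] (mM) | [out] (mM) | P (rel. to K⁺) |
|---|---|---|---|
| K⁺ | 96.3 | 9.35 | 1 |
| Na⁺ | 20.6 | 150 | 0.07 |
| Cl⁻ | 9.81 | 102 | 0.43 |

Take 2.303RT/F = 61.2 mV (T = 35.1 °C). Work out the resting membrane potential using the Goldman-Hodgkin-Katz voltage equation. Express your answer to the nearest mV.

Vm = 61.2 · log₁₀[(Σ P·[cation]ₒ + Σ P·[anion]ᵢ) / (Σ P·[cation]ᵢ + Σ P·[anion]ₒ)]
Numerator = 1×9.35 + 0.07×150 + 0.43×9.81 = 24.07
Denominator = 1×96.3 + 0.07×20.6 + 0.43×102 = 141.6
Vm = 61.2 · log₁₀(0.16997) = 61.2 × (-0.7696) = -47.10 mV

-47 mV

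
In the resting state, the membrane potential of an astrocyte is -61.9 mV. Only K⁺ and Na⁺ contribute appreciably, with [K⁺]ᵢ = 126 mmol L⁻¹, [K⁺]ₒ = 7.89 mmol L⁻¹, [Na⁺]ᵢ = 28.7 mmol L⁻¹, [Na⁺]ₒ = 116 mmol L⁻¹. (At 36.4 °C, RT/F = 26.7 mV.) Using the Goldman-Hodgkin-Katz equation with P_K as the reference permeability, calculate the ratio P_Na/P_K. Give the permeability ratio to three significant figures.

0.0399

Let α = P_Na/P_K. GHK: Vm = 26.7·ln[(Kₒ + α·Naₒ)/(Kᵢ + α·Naᵢ)].
e^(Vm/26.7) = e^(-61.9/26.7) = 0.098436
So 0.098436·(Kᵢ + α·Naᵢ) = Kₒ + α·Naₒ → α = (0.098436·126.0 − 7.89) / (116.0 − 0.098436·28.7)
α = (12.4 − 7.89) / (116.0 − 2.825) = 4.513/113.2 = 0.03988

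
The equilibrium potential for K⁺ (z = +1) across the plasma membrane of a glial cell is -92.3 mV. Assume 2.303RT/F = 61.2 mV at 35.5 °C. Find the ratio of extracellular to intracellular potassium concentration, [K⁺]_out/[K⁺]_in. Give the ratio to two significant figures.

log₁₀([out]/[in]) = E·z/(61.2) = -92.3 × 1 / 61.2 = -1.5082
[out]/[in] = 10^(-1.5082) = 0.03103

0.031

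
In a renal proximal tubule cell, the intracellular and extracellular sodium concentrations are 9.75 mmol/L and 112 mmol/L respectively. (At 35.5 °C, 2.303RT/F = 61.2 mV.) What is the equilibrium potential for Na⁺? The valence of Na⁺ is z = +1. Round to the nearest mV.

65 mV

E = (61.2/z) · log₁₀([Na⁺]_out/[Na⁺]_in) with z = +1.
= (61.2/1) · log₁₀(112/9.75) = 61.20 · log₁₀(11.49)
= 61.20 · (1.0602) = 64.89 mV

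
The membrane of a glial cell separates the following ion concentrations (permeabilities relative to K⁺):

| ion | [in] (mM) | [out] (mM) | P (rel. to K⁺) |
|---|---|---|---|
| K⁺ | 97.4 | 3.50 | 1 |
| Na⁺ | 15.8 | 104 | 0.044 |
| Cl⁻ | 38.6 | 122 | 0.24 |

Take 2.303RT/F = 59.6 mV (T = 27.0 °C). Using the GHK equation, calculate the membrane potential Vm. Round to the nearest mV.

-52 mV

Vm = 59.6 · log₁₀[(Σ P·[cation]ₒ + Σ P·[anion]ᵢ) / (Σ P·[cation]ᵢ + Σ P·[anion]ₒ)]
Numerator = 1×3.50 + 0.044×104 + 0.24×38.6 = 17.34
Denominator = 1×97.4 + 0.044×15.8 + 0.24×122 = 127.4
Vm = 59.6 · log₁₀(0.13613) = 59.6 × (-0.8660) = -51.62 mV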